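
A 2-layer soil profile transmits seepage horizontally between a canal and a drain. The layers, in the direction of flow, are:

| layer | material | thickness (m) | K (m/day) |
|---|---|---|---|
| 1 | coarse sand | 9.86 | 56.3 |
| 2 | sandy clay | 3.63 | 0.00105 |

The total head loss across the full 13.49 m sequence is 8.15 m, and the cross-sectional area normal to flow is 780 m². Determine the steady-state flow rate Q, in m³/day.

1.84

Flow is perpendicular to layering, so the layers act in series and the equivalent K is the thickness-weighted harmonic mean.
Total thickness L = 9.86 + 3.63 = 13.49 m.
Σ(b_i/K_i) = 9.86/56.3 + 3.63/0.00105 = 3457 d.
K_eq = L / Σ(b_i/K_i) = 13.49 / 3457 = 0.003902 m/day.
Q = K_eq · A · (Δh/L) = 0.003902 × 780 × (8.15/13.49) = 1.839 m³/day.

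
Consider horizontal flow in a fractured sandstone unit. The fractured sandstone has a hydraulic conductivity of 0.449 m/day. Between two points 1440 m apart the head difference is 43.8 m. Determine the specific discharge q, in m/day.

0.0137

Hydraulic gradient i = Δh / L = 43.8 / 1440 = 0.03042.
Specific discharge q = K · i = 0.4490 × 0.03042 = 0.01366 m/day.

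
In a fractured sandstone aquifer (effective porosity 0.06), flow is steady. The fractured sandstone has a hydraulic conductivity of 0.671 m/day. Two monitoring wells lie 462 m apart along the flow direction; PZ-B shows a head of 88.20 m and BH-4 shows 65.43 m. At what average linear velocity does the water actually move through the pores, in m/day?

0.551

Hydraulic gradient i = (88.20 − 65.43) / 462 = 22.77 / 462 = 0.04929.
Darcy flux q = K · i = 0.6710 × 0.04929 = 0.03307 m/day.
Seepage velocity v = q / n_e = 0.03307 / 0.06 = 0.5512 m/day.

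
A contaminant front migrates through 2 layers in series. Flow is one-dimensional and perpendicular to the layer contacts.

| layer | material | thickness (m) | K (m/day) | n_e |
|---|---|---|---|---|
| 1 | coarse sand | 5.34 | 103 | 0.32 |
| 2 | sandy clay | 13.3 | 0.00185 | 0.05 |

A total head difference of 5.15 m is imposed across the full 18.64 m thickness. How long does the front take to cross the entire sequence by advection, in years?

With flow normal to the layers, continuity requires the same specific discharge q through every layer.
Σ(b_i/K_i) = 5.34/103 + 13.3/0.00185 = 7189 d.
q = Δh / Σ(b_i/K_i) = 5.15 / 7189 = 0.0007163 m/day.
In each layer the seepage velocity is v_i = q/n_i, so the layer transit time is t_i = b_i·n_i / q:
  layer 1 (coarse sand): t_1 = 5.34 × 0.32 / 0.0007163 = 2385 d
  layer 2 (sandy clay): t_2 = 13.3 × 0.05 / 0.0007163 = 928.3 d
Total t = Σ t_i = 3314 days = 9.073 years.

9.07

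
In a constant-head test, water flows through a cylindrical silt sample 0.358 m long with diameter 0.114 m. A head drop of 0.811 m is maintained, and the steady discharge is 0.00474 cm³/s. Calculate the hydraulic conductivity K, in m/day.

0.0177

Cross-sectional area A = π·(d/2)² = π × (0.114/2)² = 0.01021 m².
Convert discharge: 0.00474 cm³/s = 4.740e-09 m³/s.
Darcy's law rearranged: K = Q·L / (A·Δh) = 4.740e-09 × 0.358 / (0.01021 × 0.811) = 2.050e-07 m/s = 0.01771 m/day.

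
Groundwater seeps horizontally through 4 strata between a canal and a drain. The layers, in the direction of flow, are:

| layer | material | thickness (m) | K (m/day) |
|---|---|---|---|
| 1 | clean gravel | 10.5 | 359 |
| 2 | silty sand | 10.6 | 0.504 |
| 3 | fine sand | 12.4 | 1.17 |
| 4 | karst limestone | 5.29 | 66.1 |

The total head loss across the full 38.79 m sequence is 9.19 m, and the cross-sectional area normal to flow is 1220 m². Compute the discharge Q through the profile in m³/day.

Flow is perpendicular to layering, so the layers act in series and the equivalent K is the thickness-weighted harmonic mean.
Total thickness L = 10.5 + 10.6 + 12.4 + 5.29 = 38.79 m.
Σ(b_i/K_i) = 10.5/359 + 10.6/0.504 + 12.4/1.17 + 5.29/66.1 = 31.74 d.
K_eq = L / Σ(b_i/K_i) = 38.79 / 31.74 = 1.222 m/day.
Q = K_eq · A · (Δh/L) = 1.222 × 1220 × (9.19/38.79) = 353.2 m³/day.

353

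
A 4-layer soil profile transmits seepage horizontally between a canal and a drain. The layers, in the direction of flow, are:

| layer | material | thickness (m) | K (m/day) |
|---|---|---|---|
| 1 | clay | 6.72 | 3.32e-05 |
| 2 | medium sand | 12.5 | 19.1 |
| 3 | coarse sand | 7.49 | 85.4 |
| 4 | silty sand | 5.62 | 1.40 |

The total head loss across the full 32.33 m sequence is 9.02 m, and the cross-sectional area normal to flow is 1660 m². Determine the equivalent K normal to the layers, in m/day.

Flow is perpendicular to layering, so the layers act in series and the equivalent K is the thickness-weighted harmonic mean.
Total thickness L = 6.72 + 12.5 + 7.49 + 5.62 = 32.33 m.
Σ(b_i/K_i) = 6.72/3.32e-05 + 12.5/19.1 + 7.49/85.4 + 5.62/1.40 = 2.024e+05 d.
K_eq = L / Σ(b_i/K_i) = 32.33 / 2.024e+05 = 0.0001597 m/day.

0.000160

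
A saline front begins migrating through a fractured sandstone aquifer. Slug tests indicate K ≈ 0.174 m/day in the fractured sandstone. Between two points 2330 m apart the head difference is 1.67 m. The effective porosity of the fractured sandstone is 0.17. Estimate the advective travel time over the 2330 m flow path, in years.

Hydraulic gradient i = Δh / L = 1.67 / 2330 = 0.0007167.
Darcy flux q = K · i = 0.1740 × 0.0007167 = 0.0001247 m/day.
Seepage velocity v = q / n_e = 0.0001247 / 0.17 = 0.0007336 m/day.
Travel time t = L / v = 2330 / 0.0007336 = 3.176e+06 days = 8696 years.

8700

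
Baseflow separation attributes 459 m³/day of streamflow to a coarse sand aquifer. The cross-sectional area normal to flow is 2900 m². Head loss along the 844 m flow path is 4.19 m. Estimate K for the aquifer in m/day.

Hydraulic gradient i = Δh / L = 4.19 / 844 = 0.004964.
From Q = K·A·i, K = Q / (A·i) = 459 / (2900 × 0.004964) = 31.88 m/day.

31.9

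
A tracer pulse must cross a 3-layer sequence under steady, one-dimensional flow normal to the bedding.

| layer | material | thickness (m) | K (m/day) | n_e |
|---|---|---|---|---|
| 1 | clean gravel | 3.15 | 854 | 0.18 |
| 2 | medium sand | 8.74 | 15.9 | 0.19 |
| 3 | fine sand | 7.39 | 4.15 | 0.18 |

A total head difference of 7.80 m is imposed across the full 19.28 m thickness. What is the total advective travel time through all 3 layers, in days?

With flow normal to the layers, continuity requires the same specific discharge q through every layer.
Σ(b_i/K_i) = 3.15/854 + 8.74/15.9 + 7.39/4.15 = 2.334 d.
q = Δh / Σ(b_i/K_i) = 7.80 / 2.334 = 3.342 m/day.
In each layer the seepage velocity is v_i = q/n_i, so the layer transit time is t_i = b_i·n_i / q:
  layer 1 (clean gravel): t_1 = 3.15 × 0.18 / 3.342 = 0.1697 d
  layer 2 (medium sand): t_2 = 8.74 × 0.19 / 3.342 = 0.4969 d
  layer 3 (fine sand): t_3 = 7.39 × 0.18 / 3.342 = 0.3981 d
Total t = Σ t_i = 1.065 days.

1.06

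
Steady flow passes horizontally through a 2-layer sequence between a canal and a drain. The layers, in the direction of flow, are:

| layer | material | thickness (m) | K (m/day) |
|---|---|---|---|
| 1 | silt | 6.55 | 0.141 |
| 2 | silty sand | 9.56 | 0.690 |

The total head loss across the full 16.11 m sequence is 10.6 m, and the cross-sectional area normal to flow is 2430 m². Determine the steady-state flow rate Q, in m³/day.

427

Flow is perpendicular to layering, so the layers act in series and the equivalent K is the thickness-weighted harmonic mean.
Total thickness L = 6.55 + 9.56 = 16.11 m.
Σ(b_i/K_i) = 6.55/0.141 + 9.56/0.690 = 60.31 d.
K_eq = L / Σ(b_i/K_i) = 16.11 / 60.31 = 0.2671 m/day.
Q = K_eq · A · (Δh/L) = 0.2671 × 2430 × (10.6/16.11) = 427.1 m³/day.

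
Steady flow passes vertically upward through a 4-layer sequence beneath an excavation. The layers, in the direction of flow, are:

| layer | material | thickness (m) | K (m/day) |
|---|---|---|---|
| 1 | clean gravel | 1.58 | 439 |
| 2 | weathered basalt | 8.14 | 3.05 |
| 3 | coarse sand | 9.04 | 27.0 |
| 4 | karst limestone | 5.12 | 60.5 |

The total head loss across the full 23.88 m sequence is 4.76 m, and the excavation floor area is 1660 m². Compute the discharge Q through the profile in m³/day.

2560

Flow is perpendicular to layering, so the layers act in series and the equivalent K is the thickness-weighted harmonic mean.
Total thickness L = 1.58 + 8.14 + 9.04 + 5.12 = 23.88 m.
Σ(b_i/K_i) = 1.58/439 + 8.14/3.05 + 9.04/27.0 + 5.12/60.5 = 3.092 d.
K_eq = L / Σ(b_i/K_i) = 23.88 / 3.092 = 7.723 m/day.
Q = K_eq · A · (Δh/L) = 7.723 × 1660 × (4.76/23.88) = 2556 m³/day.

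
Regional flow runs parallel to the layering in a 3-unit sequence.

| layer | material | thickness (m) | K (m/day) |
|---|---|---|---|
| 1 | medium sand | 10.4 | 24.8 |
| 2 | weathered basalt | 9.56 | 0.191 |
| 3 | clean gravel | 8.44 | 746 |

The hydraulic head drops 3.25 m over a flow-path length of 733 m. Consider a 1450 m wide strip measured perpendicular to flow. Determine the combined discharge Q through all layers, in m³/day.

Flow is parallel to layering, so each bed carries its own Darcy discharge and the transmissivities add.
Σ(K_i·b_i) = 24.8×10.4 + 0.191×9.56 + 746×8.44 = 6556 m²/day.
Hydraulic gradient i = Δh / L = 3.25 / 733 = 0.004434.
Q = Σ(K_i·b_i) · W · i = 6556 × 1450 × 0.004434 = 42149 m³/day.

42100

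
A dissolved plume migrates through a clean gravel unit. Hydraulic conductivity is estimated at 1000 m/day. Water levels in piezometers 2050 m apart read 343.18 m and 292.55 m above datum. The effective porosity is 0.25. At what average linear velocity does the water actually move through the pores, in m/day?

Hydraulic gradient i = (343.18 − 292.55) / 2050 = 50.63 / 2050 = 0.02470.
Darcy flux q = K · i = 1000 × 0.02470 = 24.70 m/day.
Seepage velocity v = q / n_e = 24.70 / 0.25 = 98.79 m/day.

98.8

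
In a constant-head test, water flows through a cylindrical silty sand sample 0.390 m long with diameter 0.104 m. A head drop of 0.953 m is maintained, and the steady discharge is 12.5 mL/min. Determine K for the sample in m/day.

0.867

Cross-sectional area A = π·(d/2)² = π × (0.104/2)² = 0.008495 m².
Convert discharge: 12.5 mL/min = 2.083e-07 m³/s.
Darcy's law rearranged: K = Q·L / (A·Δh) = 2.083e-07 × 0.390 / (0.008495 × 0.953) = 1.004e-05 m/s = 0.8671 m/day.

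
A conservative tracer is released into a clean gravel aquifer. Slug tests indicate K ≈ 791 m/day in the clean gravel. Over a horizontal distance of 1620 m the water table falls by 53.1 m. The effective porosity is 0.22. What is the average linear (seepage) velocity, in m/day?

118

Hydraulic gradient i = Δh / L = 53.1 / 1620 = 0.03278.
Darcy flux q = K · i = 791.0 × 0.03278 = 25.93 m/day.
Seepage velocity v = q / n_e = 25.93 / 0.22 = 117.9 m/day.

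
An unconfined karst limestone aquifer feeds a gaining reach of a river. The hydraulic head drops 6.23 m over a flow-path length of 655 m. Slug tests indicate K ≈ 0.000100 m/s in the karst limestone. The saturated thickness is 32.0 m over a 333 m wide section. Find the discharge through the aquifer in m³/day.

Convert K: 0.000100 m/s × 86400 = 8.640 m/day.
Cross-sectional area A = 333 × 32.0 = 10656 m².
Hydraulic gradient i = Δh / L = 6.23 / 655 = 0.009511.
Darcy's law: Q = K · A · i = 8.640 × 10656 × 0.009511 = 875.7 m³/day.

876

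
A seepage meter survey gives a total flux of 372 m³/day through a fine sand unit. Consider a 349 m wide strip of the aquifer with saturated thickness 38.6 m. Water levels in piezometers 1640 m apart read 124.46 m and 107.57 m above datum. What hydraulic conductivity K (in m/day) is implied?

Cross-sectional area A = 349 × 38.6 = 13471 m².
Hydraulic gradient i = (124.46 − 107.57) / 1640 = 16.89 / 1640 = 0.01030.
From Q = K·A·i, K = Q / (A·i) = 372 / (13471 × 0.01030) = 2.681 m/day.

2.68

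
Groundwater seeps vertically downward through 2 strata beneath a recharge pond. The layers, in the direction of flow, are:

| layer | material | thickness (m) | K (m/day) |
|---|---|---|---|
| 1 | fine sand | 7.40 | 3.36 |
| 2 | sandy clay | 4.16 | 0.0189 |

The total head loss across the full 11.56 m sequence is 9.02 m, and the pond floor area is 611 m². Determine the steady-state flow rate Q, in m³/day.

24.8

Flow is perpendicular to layering, so the layers act in series and the equivalent K is the thickness-weighted harmonic mean.
Total thickness L = 7.40 + 4.16 = 11.56 m.
Σ(b_i/K_i) = 7.40/3.36 + 4.16/0.0189 = 222.3 d.
K_eq = L / Σ(b_i/K_i) = 11.56 / 222.3 = 0.05200 m/day.
Q = K_eq · A · (Δh/L) = 0.05200 × 611 × (9.02/11.56) = 24.79 m³/day.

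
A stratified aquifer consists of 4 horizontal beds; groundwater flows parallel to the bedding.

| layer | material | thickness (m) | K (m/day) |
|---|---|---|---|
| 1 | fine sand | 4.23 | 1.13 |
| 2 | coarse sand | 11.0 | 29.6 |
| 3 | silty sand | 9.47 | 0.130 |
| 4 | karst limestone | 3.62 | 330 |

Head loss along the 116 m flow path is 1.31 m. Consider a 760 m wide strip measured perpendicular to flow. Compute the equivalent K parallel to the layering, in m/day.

Flow is parallel to layering, so each bed carries its own Darcy discharge and the transmissivities add.
Σ(K_i·b_i) = 1.13×4.23 + 29.6×11.0 + 0.130×9.47 + 330×3.62 = 1526 m²/day.
Total thickness b = 28.32 m, so K_eq = Σ(K_i·b_i)/b = 53.89 m/day.

53.9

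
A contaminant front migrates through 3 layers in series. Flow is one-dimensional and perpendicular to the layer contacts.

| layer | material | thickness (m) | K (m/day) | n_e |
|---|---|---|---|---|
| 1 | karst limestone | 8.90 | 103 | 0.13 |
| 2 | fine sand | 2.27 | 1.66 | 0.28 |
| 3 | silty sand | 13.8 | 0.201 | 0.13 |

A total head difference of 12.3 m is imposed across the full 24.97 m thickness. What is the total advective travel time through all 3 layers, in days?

20.4

With flow normal to the layers, continuity requires the same specific discharge q through every layer.
Σ(b_i/K_i) = 8.90/103 + 2.27/1.66 + 13.8/0.201 = 70.11 d.
q = Δh / Σ(b_i/K_i) = 12.3 / 70.11 = 0.1754 m/day.
In each layer the seepage velocity is v_i = q/n_i, so the layer transit time is t_i = b_i·n_i / q:
  layer 1 (karst limestone): t_1 = 8.90 × 0.13 / 0.1754 = 6.595 d
  layer 2 (fine sand): t_2 = 2.27 × 0.28 / 0.1754 = 3.623 d
  layer 3 (silty sand): t_3 = 13.8 × 0.13 / 0.1754 = 10.23 d
Total t = Σ t_i = 20.44 days.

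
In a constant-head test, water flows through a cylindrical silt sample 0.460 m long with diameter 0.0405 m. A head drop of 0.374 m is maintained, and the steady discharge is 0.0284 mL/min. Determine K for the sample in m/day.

Cross-sectional area A = π·(d/2)² = π × (0.0405/2)² = 0.001288 m².
Convert discharge: 0.0284 mL/min = 4.733e-10 m³/s.
Darcy's law rearranged: K = Q·L / (A·Δh) = 4.733e-10 × 0.460 / (0.001288 × 0.374) = 4.519e-07 m/s = 0.03905 m/day.

0.0390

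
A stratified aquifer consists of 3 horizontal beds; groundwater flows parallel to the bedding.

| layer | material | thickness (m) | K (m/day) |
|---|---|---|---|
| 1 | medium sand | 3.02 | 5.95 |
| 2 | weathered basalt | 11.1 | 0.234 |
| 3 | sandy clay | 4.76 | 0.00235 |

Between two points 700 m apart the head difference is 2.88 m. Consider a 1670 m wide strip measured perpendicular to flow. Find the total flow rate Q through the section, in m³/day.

141

Flow is parallel to layering, so each bed carries its own Darcy discharge and the transmissivities add.
Σ(K_i·b_i) = 5.95×3.02 + 0.234×11.1 + 0.00235×4.76 = 20.58 m²/day.
Hydraulic gradient i = Δh / L = 2.88 / 700 = 0.004114.
Q = Σ(K_i·b_i) · W · i = 20.58 × 1670 × 0.004114 = 141.4 m³/day.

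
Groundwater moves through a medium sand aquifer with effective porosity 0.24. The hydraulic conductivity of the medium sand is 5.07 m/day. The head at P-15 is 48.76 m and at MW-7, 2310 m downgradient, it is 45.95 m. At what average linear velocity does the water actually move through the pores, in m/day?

Hydraulic gradient i = (48.76 − 45.95) / 2310 = 2.81 / 2310 = 0.001216.
Darcy flux q = K · i = 5.070 × 0.001216 = 0.006167 m/day.
Seepage velocity v = q / n_e = 0.006167 / 0.24 = 0.02570 m/day.

0.0257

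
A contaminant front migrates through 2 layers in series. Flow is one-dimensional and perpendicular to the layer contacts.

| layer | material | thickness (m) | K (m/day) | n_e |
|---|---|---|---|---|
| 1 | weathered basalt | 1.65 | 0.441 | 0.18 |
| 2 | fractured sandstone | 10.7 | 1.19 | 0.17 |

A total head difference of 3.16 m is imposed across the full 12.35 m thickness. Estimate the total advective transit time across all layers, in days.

With flow normal to the layers, continuity requires the same specific discharge q through every layer.
Σ(b_i/K_i) = 1.65/0.441 + 10.7/1.19 = 12.73 d.
q = Δh / Σ(b_i/K_i) = 3.16 / 12.73 = 0.2482 m/day.
In each layer the seepage velocity is v_i = q/n_i, so the layer transit time is t_i = b_i·n_i / q:
  layer 1 (weathered basalt): t_1 = 1.65 × 0.18 / 0.2482 = 1.197 d
  layer 2 (fractured sandstone): t_2 = 10.7 × 0.17 / 0.2482 = 7.330 d
Total t = Σ t_i = 8.526 days.

8.53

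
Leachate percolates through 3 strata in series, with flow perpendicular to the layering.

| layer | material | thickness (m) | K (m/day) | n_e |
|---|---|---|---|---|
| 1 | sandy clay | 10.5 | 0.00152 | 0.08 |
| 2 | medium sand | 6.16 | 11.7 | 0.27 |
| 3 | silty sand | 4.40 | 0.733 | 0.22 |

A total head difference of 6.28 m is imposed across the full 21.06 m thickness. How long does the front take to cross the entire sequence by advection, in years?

10.5

With flow normal to the layers, continuity requires the same specific discharge q through every layer.
Σ(b_i/K_i) = 10.5/0.00152 + 6.16/11.7 + 4.40/0.733 = 6914 d.
q = Δh / Σ(b_i/K_i) = 6.28 / 6914 = 0.0009082 m/day.
In each layer the seepage velocity is v_i = q/n_i, so the layer transit time is t_i = b_i·n_i / q:
  layer 1 (sandy clay): t_1 = 10.5 × 0.08 / 0.0009082 = 924.9 d
  layer 2 (medium sand): t_2 = 6.16 × 0.27 / 0.0009082 = 1831 d
  layer 3 (silty sand): t_3 = 4.40 × 0.22 / 0.0009082 = 1066 d
Total t = Σ t_i = 3822 days = 10.46 years.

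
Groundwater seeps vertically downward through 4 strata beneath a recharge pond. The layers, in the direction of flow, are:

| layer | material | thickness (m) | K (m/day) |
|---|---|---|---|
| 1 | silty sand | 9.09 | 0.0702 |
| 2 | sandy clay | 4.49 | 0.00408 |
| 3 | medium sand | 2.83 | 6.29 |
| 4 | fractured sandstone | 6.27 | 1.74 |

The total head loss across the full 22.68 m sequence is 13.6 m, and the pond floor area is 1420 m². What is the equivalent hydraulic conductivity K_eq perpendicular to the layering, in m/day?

0.0184

Flow is perpendicular to layering, so the layers act in series and the equivalent K is the thickness-weighted harmonic mean.
Total thickness L = 9.09 + 4.49 + 2.83 + 6.27 = 22.68 m.
Σ(b_i/K_i) = 9.09/0.0702 + 4.49/0.00408 + 2.83/6.29 + 6.27/1.74 = 1234 d.
K_eq = L / Σ(b_i/K_i) = 22.68 / 1234 = 0.01838 m/day.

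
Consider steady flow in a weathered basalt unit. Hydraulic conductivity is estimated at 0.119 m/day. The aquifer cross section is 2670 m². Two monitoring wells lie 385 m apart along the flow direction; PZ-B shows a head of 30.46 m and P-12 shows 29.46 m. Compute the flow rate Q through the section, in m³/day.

Hydraulic gradient i = (30.46 − 29.46) / 385 = 1 / 385 = 0.002597.
Darcy's law: Q = K · A · i = 0.1190 × 2670 × 0.002597 = 0.8253 m³/day.

0.825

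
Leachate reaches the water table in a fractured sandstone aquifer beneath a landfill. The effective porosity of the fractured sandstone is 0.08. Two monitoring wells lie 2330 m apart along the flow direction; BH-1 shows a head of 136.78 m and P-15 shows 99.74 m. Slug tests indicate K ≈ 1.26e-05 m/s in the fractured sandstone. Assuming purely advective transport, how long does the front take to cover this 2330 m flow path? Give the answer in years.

29.5

Convert K: 1.26e-05 m/s × 86400 = 1.089 m/day.
Hydraulic gradient i = (136.78 − 99.74) / 2330 = 37.04 / 2330 = 0.01590.
Darcy flux q = K · i = 1.089 × 0.01590 = 0.01731 m/day.
Seepage velocity v = q / n_e = 0.01731 / 0.08 = 0.2163 m/day.
Travel time t = L / v = 2330 / 0.2163 = 10771 days = 29.49 years.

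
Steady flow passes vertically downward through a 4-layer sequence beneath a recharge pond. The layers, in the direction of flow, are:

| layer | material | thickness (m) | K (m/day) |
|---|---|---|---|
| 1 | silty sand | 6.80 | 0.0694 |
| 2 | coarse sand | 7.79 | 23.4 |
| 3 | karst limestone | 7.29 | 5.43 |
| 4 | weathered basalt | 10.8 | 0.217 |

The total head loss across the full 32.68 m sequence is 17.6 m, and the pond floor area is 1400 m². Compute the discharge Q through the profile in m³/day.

165

Flow is perpendicular to layering, so the layers act in series and the equivalent K is the thickness-weighted harmonic mean.
Total thickness L = 6.80 + 7.79 + 7.29 + 10.8 = 32.68 m.
Σ(b_i/K_i) = 6.80/0.0694 + 7.79/23.4 + 7.29/5.43 + 10.8/0.217 = 149.4 d.
K_eq = L / Σ(b_i/K_i) = 32.68 / 149.4 = 0.2187 m/day.
Q = K_eq · A · (Δh/L) = 0.2187 × 1400 × (17.6/32.68) = 164.9 m³/day.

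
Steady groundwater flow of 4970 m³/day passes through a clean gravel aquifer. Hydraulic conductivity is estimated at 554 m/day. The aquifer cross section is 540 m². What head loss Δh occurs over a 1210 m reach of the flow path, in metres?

From Q = K·A·i, i = Q / (K·A) = 4970 / (554.0 × 540.0) = 0.01661.
Head loss Δh = i · L = 0.01661 × 1210 = 20.10 m.

20.1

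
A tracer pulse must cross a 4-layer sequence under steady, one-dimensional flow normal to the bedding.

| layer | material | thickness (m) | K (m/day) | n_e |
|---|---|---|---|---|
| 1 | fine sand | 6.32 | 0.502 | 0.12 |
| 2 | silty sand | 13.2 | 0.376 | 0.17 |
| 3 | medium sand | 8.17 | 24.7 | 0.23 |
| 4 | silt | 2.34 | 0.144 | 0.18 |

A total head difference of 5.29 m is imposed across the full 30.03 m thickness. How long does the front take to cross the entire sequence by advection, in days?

With flow normal to the layers, continuity requires the same specific discharge q through every layer.
Σ(b_i/K_i) = 6.32/0.502 + 13.2/0.376 + 8.17/24.7 + 2.34/0.144 = 64.28 d.
q = Δh / Σ(b_i/K_i) = 5.29 / 64.28 = 0.08230 m/day.
In each layer the seepage velocity is v_i = q/n_i, so the layer transit time is t_i = b_i·n_i / q:
  layer 1 (fine sand): t_1 = 6.32 × 0.12 / 0.08230 = 9.215 d
  layer 2 (silty sand): t_2 = 13.2 × 0.17 / 0.08230 = 27.27 d
  layer 3 (medium sand): t_3 = 8.17 × 0.23 / 0.08230 = 22.83 d
  layer 4 (silt): t_4 = 2.34 × 0.18 / 0.08230 = 5.118 d
Total t = Σ t_i = 64.43 days.

64.4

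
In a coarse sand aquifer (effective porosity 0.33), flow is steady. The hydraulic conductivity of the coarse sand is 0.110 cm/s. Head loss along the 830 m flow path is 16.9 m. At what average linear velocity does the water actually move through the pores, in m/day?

Convert K: 0.110 cm/s × 864 = 95.04 m/day.
Hydraulic gradient i = Δh / L = 16.9 / 830 = 0.02036.
Darcy flux q = K · i = 95.04 × 0.02036 = 1.935 m/day.
Seepage velocity v = q / n_e = 1.935 / 0.33 = 5.864 m/day.

5.86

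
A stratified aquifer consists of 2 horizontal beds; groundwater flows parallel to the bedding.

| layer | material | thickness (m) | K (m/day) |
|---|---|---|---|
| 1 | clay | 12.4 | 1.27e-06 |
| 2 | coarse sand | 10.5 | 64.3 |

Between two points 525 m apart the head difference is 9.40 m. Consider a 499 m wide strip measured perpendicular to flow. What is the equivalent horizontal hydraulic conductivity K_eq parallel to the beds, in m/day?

Flow is parallel to layering, so each bed carries its own Darcy discharge and the transmissivities add.
Σ(K_i·b_i) = 1.27e-06×12.4 + 64.3×10.5 = 675.2 m²/day.
Total thickness b = 22.90 m, so K_eq = Σ(K_i·b_i)/b = 29.48 m/day.

29.5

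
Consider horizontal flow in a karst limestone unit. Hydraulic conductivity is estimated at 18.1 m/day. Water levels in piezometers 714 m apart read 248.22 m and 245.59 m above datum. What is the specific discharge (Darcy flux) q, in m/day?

0.0667

Hydraulic gradient i = (248.22 − 245.59) / 714 = 2.63 / 714 = 0.003683.
Specific discharge q = K · i = 18.10 × 0.003683 = 0.06667 m/day.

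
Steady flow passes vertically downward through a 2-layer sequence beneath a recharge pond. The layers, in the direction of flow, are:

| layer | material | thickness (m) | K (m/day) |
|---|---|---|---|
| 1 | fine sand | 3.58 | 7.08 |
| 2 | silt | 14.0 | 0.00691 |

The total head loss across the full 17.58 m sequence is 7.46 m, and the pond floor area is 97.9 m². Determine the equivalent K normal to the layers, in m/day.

Flow is perpendicular to layering, so the layers act in series and the equivalent K is the thickness-weighted harmonic mean.
Total thickness L = 3.58 + 14.0 = 17.58 m.
Σ(b_i/K_i) = 3.58/7.08 + 14.0/0.00691 = 2027 d.
K_eq = L / Σ(b_i/K_i) = 17.58 / 2027 = 0.008675 m/day.

0.00867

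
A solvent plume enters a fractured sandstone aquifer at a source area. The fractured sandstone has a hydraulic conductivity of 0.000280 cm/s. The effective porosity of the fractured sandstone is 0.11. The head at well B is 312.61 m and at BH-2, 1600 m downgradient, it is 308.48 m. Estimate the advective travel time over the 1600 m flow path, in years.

Convert K: 0.000280 cm/s × 864 = 0.2419 m/day.
Hydraulic gradient i = (312.61 − 308.48) / 1600 = 4.13 / 1600 = 0.002581.
Darcy flux q = K · i = 0.2419 × 0.002581 = 0.0006245 m/day.
Seepage velocity v = q / n_e = 0.0006245 / 0.11 = 0.005677 m/day.
Travel time t = L / v = 1600 / 0.005677 = 2.818e+05 days = 771.7 years.

772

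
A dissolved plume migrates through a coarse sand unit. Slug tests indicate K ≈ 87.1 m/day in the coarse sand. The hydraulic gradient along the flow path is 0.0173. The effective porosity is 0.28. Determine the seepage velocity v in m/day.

5.38

Hydraulic gradient i = 0.0173.
Darcy flux q = K · i = 87.10 × 0.01730 = 1.507 m/day.
Seepage velocity v = q / n_e = 1.507 / 0.28 = 5.382 m/day.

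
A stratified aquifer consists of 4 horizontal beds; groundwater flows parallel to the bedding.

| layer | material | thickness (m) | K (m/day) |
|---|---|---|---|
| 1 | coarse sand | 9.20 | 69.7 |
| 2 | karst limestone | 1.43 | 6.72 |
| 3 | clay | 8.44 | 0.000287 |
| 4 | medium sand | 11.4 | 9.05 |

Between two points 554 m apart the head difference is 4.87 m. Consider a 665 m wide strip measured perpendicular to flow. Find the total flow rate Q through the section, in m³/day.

Flow is parallel to layering, so each bed carries its own Darcy discharge and the transmissivities add.
Σ(K_i·b_i) = 69.7×9.20 + 6.72×1.43 + 0.000287×8.44 + 9.05×11.4 = 754.0 m²/day.
Hydraulic gradient i = Δh / L = 4.87 / 554 = 0.008791.
Q = Σ(K_i·b_i) · W · i = 754.0 × 665 × 0.008791 = 4408 m³/day.

4410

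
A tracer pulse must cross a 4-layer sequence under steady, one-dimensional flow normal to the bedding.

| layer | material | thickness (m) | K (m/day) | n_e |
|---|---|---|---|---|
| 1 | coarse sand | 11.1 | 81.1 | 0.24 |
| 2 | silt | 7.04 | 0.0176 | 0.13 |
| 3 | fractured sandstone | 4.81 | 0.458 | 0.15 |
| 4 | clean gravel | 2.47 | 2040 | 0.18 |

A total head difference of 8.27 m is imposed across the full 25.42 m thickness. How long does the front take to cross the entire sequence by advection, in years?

0.645

With flow normal to the layers, continuity requires the same specific discharge q through every layer.
Σ(b_i/K_i) = 11.1/81.1 + 7.04/0.0176 + 4.81/0.458 + 2.47/2040 = 410.6 d.
q = Δh / Σ(b_i/K_i) = 8.27 / 410.6 = 0.02014 m/day.
In each layer the seepage velocity is v_i = q/n_i, so the layer transit time is t_i = b_i·n_i / q:
  layer 1 (coarse sand): t_1 = 11.1 × 0.24 / 0.02014 = 132.3 d
  layer 2 (silt): t_2 = 7.04 × 0.13 / 0.02014 = 45.44 d
  layer 3 (fractured sandstone): t_3 = 4.81 × 0.15 / 0.02014 = 35.83 d
  layer 4 (clean gravel): t_4 = 2.47 × 0.18 / 0.02014 = 22.08 d
Total t = Σ t_i = 235.6 days = 0.6451 years.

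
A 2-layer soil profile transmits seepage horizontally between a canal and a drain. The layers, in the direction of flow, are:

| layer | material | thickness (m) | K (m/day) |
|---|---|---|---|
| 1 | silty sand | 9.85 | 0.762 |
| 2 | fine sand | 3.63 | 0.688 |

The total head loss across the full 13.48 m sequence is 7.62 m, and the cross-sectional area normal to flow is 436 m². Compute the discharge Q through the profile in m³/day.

183

Flow is perpendicular to layering, so the layers act in series and the equivalent K is the thickness-weighted harmonic mean.
Total thickness L = 9.85 + 3.63 = 13.48 m.
Σ(b_i/K_i) = 9.85/0.762 + 3.63/0.688 = 18.20 d.
K_eq = L / Σ(b_i/K_i) = 13.48 / 18.20 = 0.7406 m/day.
Q = K_eq · A · (Δh/L) = 0.7406 × 436 × (7.62/13.48) = 182.5 m³/day.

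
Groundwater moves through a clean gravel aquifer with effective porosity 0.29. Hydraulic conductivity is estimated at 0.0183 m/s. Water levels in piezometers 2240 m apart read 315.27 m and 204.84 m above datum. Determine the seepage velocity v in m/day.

Convert K: 0.0183 m/s × 86400 = 1581 m/day.
Hydraulic gradient i = (315.27 − 204.84) / 2240 = 110.43 / 2240 = 0.04930.
Darcy flux q = K · i = 1581 × 0.04930 = 77.95 m/day.
Seepage velocity v = q / n_e = 77.95 / 0.29 = 268.8 m/day.

269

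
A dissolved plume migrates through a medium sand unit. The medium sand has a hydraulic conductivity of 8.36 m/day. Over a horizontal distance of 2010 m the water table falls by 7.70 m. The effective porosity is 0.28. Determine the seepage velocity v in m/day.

0.114

Hydraulic gradient i = Δh / L = 7.70 / 2010 = 0.003831.
Darcy flux q = K · i = 8.360 × 0.003831 = 0.03203 m/day.
Seepage velocity v = q / n_e = 0.03203 / 0.28 = 0.1144 m/day.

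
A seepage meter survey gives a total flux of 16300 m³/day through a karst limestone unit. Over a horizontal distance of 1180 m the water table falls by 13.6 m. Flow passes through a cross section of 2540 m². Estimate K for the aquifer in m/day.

Hydraulic gradient i = Δh / L = 13.6 / 1180 = 0.01153.
From Q = K·A·i, K = Q / (A·i) = 16300 / (2540 × 0.01153) = 556.8 m/day.

557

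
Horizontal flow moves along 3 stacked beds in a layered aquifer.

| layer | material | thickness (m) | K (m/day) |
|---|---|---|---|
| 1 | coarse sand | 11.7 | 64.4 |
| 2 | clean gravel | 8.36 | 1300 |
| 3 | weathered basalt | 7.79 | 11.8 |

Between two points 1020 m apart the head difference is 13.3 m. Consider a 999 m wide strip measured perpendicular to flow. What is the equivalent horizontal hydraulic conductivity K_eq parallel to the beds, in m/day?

Flow is parallel to layering, so each bed carries its own Darcy discharge and the transmissivities add.
Σ(K_i·b_i) = 64.4×11.7 + 1300×8.36 + 11.8×7.79 = 11713 m²/day.
Total thickness b = 27.85 m, so K_eq = Σ(K_i·b_i)/b = 420.6 m/day.

421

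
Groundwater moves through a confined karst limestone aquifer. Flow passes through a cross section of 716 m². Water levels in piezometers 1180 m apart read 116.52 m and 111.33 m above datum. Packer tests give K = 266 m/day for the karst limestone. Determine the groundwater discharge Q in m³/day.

838

Hydraulic gradient i = (116.52 − 111.33) / 1180 = 5.19 / 1180 = 0.004398.
Darcy's law: Q = K · A · i = 266.0 × 716.0 × 0.004398 = 837.7 m³/day.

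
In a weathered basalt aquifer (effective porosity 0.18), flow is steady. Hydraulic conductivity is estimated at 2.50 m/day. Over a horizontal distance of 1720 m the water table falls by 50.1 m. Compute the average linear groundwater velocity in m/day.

0.405

Hydraulic gradient i = Δh / L = 50.1 / 1720 = 0.02913.
Darcy flux q = K · i = 2.500 × 0.02913 = 0.07282 m/day.
Seepage velocity v = q / n_e = 0.07282 / 0.18 = 0.4046 m/day.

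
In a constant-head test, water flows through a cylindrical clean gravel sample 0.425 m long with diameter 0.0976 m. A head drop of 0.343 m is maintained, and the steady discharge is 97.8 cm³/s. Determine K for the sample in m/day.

Cross-sectional area A = π·(d/2)² = π × (0.0976/2)² = 0.007482 m².
Convert discharge: 97.8 cm³/s = 9.780e-05 m³/s.
Darcy's law rearranged: K = Q·L / (A·Δh) = 9.780e-05 × 0.425 / (0.007482 × 0.343) = 0.01620 m/s = 1399 m/day.

1400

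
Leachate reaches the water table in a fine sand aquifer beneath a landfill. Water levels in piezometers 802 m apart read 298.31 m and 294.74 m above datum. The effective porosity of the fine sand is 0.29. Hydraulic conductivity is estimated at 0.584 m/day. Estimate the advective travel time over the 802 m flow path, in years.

Hydraulic gradient i = (298.31 − 294.74) / 802 = 3.57 / 802 = 0.004451.
Darcy flux q = K · i = 0.5840 × 0.004451 = 0.002600 m/day.
Seepage velocity v = q / n_e = 0.002600 / 0.29 = 0.008964 m/day.
Travel time t = L / v = 802 / 0.008964 = 89468 days = 244.9 years.

245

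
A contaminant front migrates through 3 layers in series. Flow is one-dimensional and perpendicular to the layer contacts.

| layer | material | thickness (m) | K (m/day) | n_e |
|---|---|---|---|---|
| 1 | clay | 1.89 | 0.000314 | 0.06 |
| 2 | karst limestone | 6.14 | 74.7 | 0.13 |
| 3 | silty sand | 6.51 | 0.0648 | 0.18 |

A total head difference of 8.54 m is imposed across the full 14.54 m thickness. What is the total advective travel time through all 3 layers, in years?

With flow normal to the layers, continuity requires the same specific discharge q through every layer.
Σ(b_i/K_i) = 1.89/0.000314 + 6.14/74.7 + 6.51/0.0648 = 6120 d.
q = Δh / Σ(b_i/K_i) = 8.54 / 6120 = 0.001396 m/day.
In each layer the seepage velocity is v_i = q/n_i, so the layer transit time is t_i = b_i·n_i / q:
  layer 1 (clay): t_1 = 1.89 × 0.06 / 0.001396 = 81.26 d
  layer 2 (karst limestone): t_2 = 6.14 × 0.13 / 0.001396 = 572.0 d
  layer 3 (silty sand): t_3 = 6.51 × 0.18 / 0.001396 = 839.7 d
Total t = Σ t_i = 1493 days = 4.087 years.

4.09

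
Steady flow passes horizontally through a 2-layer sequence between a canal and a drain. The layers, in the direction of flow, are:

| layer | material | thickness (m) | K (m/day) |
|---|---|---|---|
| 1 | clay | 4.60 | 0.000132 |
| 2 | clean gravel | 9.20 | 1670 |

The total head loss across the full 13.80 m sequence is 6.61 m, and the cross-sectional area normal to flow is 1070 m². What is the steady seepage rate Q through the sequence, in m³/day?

0.203

Flow is perpendicular to layering, so the layers act in series and the equivalent K is the thickness-weighted harmonic mean.
Total thickness L = 4.60 + 9.20 = 13.80 m.
Σ(b_i/K_i) = 4.60/0.000132 + 9.20/1670 = 34848 d.
K_eq = L / Σ(b_i/K_i) = 13.80 / 34848 = 0.0003960 m/day.
Q = K_eq · A · (Δh/L) = 0.0003960 × 1070 × (6.61/13.80) = 0.2030 m³/day.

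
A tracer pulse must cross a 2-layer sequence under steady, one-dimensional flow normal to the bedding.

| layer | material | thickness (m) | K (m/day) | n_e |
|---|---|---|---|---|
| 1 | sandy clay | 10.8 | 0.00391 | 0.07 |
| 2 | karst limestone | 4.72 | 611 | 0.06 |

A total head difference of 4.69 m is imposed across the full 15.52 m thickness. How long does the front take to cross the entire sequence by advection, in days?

With flow normal to the layers, continuity requires the same specific discharge q through every layer.
Σ(b_i/K_i) = 10.8/0.00391 + 4.72/611 = 2762 d.
q = Δh / Σ(b_i/K_i) = 4.69 / 2762 = 0.001698 m/day.
In each layer the seepage velocity is v_i = q/n_i, so the layer transit time is t_i = b_i·n_i / q:
  layer 1 (sandy clay): t_1 = 10.8 × 0.07 / 0.001698 = 445.2 d
  layer 2 (karst limestone): t_2 = 4.72 × 0.06 / 0.001698 = 166.8 d
Total t = Σ t_i = 612.0 days.

612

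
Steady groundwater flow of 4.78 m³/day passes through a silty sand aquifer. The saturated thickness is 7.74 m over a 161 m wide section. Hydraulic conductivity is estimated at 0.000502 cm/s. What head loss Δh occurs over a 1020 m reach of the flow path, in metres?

Convert K: 0.000502 cm/s × 864 = 0.4337 m/day.
Cross-sectional area A = 161 × 7.74 = 1246 m².
From Q = K·A·i, i = Q / (K·A) = 4.78 / (0.4337 × 1246) = 0.008844.
Head loss Δh = i · L = 0.008844 × 1020 = 9.021 m.

9.02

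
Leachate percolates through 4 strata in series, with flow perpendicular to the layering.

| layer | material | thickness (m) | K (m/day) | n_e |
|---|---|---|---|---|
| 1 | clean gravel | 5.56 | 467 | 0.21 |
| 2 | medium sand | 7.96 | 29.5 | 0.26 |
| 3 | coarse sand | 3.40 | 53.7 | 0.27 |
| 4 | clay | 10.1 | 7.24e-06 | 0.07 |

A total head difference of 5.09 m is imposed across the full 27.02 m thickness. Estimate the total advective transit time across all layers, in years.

With flow normal to the layers, continuity requires the same specific discharge q through every layer.
Σ(b_i/K_i) = 5.56/467 + 7.96/29.5 + 3.40/53.7 + 10.1/7.24e-06 = 1.395e+06 d.
q = Δh / Σ(b_i/K_i) = 5.09 / 1.395e+06 = 3.649e-06 m/day.
In each layer the seepage velocity is v_i = q/n_i, so the layer transit time is t_i = b_i·n_i / q:
  layer 1 (clean gravel): t_1 = 5.56 × 0.21 / 3.649e-06 = 3.200e+05 d
  layer 2 (medium sand): t_2 = 7.96 × 0.26 / 3.649e-06 = 5.672e+05 d
  layer 3 (coarse sand): t_3 = 3.40 × 0.27 / 3.649e-06 = 2.516e+05 d
  layer 4 (clay): t_4 = 10.1 × 0.07 / 3.649e-06 = 1.938e+05 d
Total t = Σ t_i = 1.333e+06 days = 3648 years.

3650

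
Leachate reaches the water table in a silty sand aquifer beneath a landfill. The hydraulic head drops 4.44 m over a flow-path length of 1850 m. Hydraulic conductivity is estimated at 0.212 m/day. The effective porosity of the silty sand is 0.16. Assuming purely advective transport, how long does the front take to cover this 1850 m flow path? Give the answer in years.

Hydraulic gradient i = Δh / L = 4.44 / 1850 = 0.002400.
Darcy flux q = K · i = 0.2120 × 0.002400 = 0.0005088 m/day.
Seepage velocity v = q / n_e = 0.0005088 / 0.16 = 0.003180 m/day.
Travel time t = L / v = 1850 / 0.003180 = 5.818e+05 days = 1593 years.

1590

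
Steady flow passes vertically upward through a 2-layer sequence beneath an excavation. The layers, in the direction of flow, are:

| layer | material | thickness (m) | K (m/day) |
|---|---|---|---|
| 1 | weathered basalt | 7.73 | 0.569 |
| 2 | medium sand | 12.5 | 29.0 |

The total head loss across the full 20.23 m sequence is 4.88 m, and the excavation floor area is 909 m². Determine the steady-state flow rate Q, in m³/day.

Flow is perpendicular to layering, so the layers act in series and the equivalent K is the thickness-weighted harmonic mean.
Total thickness L = 7.73 + 12.5 = 20.23 m.
Σ(b_i/K_i) = 7.73/0.569 + 12.5/29.0 = 14.02 d.
K_eq = L / Σ(b_i/K_i) = 20.23 / 14.02 = 1.443 m/day.
Q = K_eq · A · (Δh/L) = 1.443 × 909 × (4.88/20.23) = 316.5 m³/day.

316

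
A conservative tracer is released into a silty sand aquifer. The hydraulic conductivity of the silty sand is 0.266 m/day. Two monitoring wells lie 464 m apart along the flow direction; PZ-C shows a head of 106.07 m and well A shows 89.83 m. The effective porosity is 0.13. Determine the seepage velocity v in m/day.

Hydraulic gradient i = (106.07 − 89.83) / 464 = 16.24 / 464 = 0.03500.
Darcy flux q = K · i = 0.2660 × 0.03500 = 0.009310 m/day.
Seepage velocity v = q / n_e = 0.009310 / 0.13 = 0.07162 m/day.

0.0716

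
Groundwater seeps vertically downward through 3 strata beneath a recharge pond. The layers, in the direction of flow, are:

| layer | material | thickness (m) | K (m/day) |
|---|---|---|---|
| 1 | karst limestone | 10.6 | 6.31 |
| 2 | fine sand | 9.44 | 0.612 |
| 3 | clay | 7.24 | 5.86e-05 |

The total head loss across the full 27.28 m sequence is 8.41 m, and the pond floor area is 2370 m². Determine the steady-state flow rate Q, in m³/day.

0.161

Flow is perpendicular to layering, so the layers act in series and the equivalent K is the thickness-weighted harmonic mean.
Total thickness L = 10.6 + 9.44 + 7.24 = 27.28 m.
Σ(b_i/K_i) = 10.6/6.31 + 9.44/0.612 + 7.24/5.86e-05 = 1.236e+05 d.
K_eq = L / Σ(b_i/K_i) = 27.28 / 1.236e+05 = 0.0002208 m/day.
Q = K_eq · A · (Δh/L) = 0.0002208 × 2370 × (8.41/27.28) = 0.1613 m³/day.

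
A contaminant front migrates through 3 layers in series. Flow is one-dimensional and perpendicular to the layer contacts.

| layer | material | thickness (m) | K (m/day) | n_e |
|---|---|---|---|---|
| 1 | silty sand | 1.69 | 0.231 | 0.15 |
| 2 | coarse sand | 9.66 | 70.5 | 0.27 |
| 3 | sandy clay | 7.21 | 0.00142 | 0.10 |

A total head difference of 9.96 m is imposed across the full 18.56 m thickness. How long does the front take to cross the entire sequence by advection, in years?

With flow normal to the layers, continuity requires the same specific discharge q through every layer.
Σ(b_i/K_i) = 1.69/0.231 + 9.66/70.5 + 7.21/0.00142 = 5085 d.
q = Δh / Σ(b_i/K_i) = 9.96 / 5085 = 0.001959 m/day.
In each layer the seepage velocity is v_i = q/n_i, so the layer transit time is t_i = b_i·n_i / q:
  layer 1 (silty sand): t_1 = 1.69 × 0.15 / 0.001959 = 129.4 d
  layer 2 (coarse sand): t_2 = 9.66 × 0.27 / 0.001959 = 1332 d
  layer 3 (sandy clay): t_3 = 7.21 × 0.10 / 0.001959 = 368.1 d
Total t = Σ t_i = 1829 days = 5.008 years.

5.01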